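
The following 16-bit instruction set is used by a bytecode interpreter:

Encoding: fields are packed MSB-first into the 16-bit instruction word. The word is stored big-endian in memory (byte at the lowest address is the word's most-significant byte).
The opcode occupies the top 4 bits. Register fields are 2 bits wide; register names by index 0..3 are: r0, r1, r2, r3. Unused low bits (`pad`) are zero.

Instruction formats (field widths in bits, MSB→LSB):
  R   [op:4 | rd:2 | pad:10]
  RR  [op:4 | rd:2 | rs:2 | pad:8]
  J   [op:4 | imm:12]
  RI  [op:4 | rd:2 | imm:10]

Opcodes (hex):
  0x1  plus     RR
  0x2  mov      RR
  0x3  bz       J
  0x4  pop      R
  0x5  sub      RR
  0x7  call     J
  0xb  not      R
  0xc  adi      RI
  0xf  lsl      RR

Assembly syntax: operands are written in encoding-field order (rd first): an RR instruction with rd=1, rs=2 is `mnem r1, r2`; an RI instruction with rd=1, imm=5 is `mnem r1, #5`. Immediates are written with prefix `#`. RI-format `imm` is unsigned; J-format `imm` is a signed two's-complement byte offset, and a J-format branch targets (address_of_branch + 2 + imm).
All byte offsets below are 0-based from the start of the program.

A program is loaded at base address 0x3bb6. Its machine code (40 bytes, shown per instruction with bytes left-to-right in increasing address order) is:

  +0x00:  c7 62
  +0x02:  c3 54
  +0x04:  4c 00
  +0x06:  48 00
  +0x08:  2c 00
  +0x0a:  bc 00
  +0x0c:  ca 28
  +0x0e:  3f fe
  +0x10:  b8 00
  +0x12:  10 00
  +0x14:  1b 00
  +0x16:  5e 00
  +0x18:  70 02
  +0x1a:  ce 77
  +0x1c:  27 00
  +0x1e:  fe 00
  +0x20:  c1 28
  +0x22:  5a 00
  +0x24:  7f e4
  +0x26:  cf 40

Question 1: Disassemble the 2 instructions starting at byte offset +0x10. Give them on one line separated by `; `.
not r2; plus r0, r0

[10] b8 00 → 0xb800
  opcode bits[15:12]=0xb: not/R
  [11:10] rd=2 = r2
[12] 10 00 → 0x1000
  opcode bits[15:12]=0x1: plus/RR
  [11:10] rd=0 = r0
  [9:8] rs=0 = r0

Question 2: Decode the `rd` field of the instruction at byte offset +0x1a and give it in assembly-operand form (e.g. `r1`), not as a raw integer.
r3

+0x1a: ce 77 ⇒ word 0xce77 (big)
  op=0xce77>>12=0xc ⇒ adi (RI)
  rd: (w>>10)&0x3=0x3 → r3
  imm: (w>>0)&0x3ff=0x277 → #631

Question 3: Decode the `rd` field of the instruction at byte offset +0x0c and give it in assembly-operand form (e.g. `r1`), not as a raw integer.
r2

off 0x0c: read ca 28 as big → 0xca28
  opcode bits[15:12]=0xc: adi/RI
  [11:10] rd=2 = r2
  [9:0] imm=552 = #552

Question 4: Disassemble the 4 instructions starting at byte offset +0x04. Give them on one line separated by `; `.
pop r3; pop r2; mov r3, r0; not r3

+0x04: 4c 00 ⇒ word 0x4c00 (big)
  top 4b → 0x4 → pop [R]
  rd@[11:10]=0x3 ⇒ r3
+0x06: 48 00 ⇒ word 0x4800 (big)
  top 4b → 0x4 → pop [R]
  rd@[11:10]=0x2 ⇒ r2
+0x08: 2c 00 ⇒ word 0x2c00 (big)
  top 4b → 0x2 → mov [RR]
  rd@[11:10]=0x3 ⇒ r3
  rs@[9:8]=0x0 ⇒ r0
+0x0a: bc 00 ⇒ word 0xbc00 (big)
  top 4b → 0xb → not [R]
  rd@[11:10]=0x3 ⇒ r3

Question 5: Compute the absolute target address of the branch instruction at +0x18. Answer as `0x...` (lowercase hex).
off 0x18: read 70 02 as big → 0x7002
  top 4b → 0x7 → call [J]
  imm: (w>>0)&0xfff=0x2 → #2
  target = base 0x3bb6 + off 0x18 + 2 + imm 2 = 0x3bd2

0x3bd2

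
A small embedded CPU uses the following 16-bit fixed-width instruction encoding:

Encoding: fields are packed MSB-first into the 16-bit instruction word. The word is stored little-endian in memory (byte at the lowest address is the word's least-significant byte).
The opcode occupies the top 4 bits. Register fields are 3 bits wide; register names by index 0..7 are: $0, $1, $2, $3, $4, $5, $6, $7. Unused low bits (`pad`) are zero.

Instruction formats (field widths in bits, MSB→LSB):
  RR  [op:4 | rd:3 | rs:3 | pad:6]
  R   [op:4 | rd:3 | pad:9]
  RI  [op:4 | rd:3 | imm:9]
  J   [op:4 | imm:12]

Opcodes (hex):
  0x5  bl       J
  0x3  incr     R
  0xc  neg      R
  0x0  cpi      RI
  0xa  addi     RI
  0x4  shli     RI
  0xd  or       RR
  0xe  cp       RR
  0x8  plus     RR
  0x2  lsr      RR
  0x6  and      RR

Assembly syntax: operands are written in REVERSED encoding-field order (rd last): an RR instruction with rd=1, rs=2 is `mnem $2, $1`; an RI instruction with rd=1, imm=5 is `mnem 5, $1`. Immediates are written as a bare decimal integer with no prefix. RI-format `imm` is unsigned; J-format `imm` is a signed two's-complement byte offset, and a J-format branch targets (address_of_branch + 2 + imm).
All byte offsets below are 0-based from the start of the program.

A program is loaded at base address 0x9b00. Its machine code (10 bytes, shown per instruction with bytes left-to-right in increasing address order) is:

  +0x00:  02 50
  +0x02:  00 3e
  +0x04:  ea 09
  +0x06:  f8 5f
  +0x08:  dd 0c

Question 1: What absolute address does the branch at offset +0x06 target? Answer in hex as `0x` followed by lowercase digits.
+0x06: f8 5f ⇒ word 0x5ff8 (little)
  op=0x5ff8>>12=0x5 ⇒ bl (J)
  imm@[11:0]=0xff8 (s12→-8) ⇒ -8
  target = base 0x9b00 + off 0x06 + 2 + imm -8 = 0x9b00

0x9b00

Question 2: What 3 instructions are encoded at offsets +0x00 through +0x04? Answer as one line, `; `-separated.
[00] 02 50 → 0x5002
  top 4b → 0x5 → bl [J]
  imm@[11:0]=0x2 ⇒ 2
[02] 00 3e → 0x3e00
  top 4b → 0x3 → incr [R]
  rd@[11:9]=0x7 ⇒ $7
[04] ea 09 → 0x09ea
  top 4b → 0x0 → cpi [RI]
  rd@[11:9]=0x4 ⇒ $4
  imm@[8:0]=0x1ea ⇒ 490

bl 2; incr $7; cpi 490, $4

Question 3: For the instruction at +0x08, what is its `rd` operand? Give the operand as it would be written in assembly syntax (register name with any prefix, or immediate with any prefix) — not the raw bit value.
$6

+0x08: dd 0c ⇒ word 0x0cdd (little)
  top 4b → 0x0 → cpi [RI]
  rd: (w>>9)&0x7=0x6 → $6
  imm: (w>>0)&0x1ff=0xdd → 221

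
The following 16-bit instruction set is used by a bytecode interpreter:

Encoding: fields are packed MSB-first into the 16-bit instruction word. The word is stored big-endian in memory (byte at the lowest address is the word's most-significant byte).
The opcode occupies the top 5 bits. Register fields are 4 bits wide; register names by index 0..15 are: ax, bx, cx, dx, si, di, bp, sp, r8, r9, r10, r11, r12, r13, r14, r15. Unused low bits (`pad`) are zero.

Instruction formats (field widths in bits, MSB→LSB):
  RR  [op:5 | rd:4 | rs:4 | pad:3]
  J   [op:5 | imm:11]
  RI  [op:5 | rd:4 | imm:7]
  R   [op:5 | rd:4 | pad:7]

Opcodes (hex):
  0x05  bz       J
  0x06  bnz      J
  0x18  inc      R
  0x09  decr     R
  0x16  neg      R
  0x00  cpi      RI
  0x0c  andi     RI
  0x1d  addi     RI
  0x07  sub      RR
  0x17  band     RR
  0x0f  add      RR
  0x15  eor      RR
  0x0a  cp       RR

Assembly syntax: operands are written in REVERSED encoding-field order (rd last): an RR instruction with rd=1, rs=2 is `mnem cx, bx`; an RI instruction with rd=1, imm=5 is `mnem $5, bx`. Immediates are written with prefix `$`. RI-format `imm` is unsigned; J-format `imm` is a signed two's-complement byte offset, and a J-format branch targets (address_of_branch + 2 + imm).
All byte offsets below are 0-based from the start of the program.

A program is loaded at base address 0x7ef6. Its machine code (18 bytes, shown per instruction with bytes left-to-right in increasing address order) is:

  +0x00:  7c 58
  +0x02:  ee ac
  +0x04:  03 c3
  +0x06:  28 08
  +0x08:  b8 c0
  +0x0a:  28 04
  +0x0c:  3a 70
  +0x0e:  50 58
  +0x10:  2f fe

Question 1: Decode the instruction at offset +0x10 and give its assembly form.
[10] 2f fe → 0x2ffe
  opcode bits[15:11]=0x5: bz/J
  [10:0] imm=2046 (s11→-2) = $-2

bz $-2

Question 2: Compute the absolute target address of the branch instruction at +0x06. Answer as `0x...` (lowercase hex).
0x7f06

@+06  big-endian(28 08) = 0x2808
  opcode bits[15:11]=0x5: bz/J
  imm: (w>>0)&0x7ff=0x8 → $8
  target = base 0x7ef6 + off 0x06 + 2 + imm 8 = 0x7f06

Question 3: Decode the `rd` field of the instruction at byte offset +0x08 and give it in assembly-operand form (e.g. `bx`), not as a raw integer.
[08] b8 c0 → 0xb8c0
  op=0xb8c0>>11=0x17 ⇒ band (RR)
  [10:7] rd=1 = bx
  [6:3] rs=8 = r8

bx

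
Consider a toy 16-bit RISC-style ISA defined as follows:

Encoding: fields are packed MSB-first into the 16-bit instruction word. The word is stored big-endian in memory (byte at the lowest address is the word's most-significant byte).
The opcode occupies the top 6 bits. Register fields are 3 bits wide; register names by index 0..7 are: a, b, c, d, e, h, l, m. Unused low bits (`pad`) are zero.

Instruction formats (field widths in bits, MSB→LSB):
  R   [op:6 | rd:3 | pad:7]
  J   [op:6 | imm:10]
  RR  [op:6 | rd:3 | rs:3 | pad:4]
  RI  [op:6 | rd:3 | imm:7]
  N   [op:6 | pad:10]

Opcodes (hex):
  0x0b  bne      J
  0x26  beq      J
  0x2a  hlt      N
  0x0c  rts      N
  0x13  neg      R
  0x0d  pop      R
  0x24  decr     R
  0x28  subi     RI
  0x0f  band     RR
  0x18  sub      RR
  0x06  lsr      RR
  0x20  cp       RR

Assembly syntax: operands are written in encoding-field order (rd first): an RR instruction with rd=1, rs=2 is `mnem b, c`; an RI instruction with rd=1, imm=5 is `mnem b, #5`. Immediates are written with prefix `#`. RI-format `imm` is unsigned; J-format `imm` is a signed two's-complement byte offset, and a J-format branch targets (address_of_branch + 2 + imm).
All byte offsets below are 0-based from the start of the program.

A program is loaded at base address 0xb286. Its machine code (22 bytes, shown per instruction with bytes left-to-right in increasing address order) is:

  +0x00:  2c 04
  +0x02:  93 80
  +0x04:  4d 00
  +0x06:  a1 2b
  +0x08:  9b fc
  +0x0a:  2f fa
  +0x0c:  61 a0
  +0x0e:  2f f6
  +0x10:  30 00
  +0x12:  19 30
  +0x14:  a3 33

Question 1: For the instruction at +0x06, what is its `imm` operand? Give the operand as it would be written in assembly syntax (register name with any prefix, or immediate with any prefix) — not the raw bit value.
[06] a1 2b → 0xa12b
  op=0xa12b>>10=0x28 ⇒ subi (RI)
  rd@[9:7]=0x2 ⇒ c
  imm@[6:0]=0x2b ⇒ #43

#43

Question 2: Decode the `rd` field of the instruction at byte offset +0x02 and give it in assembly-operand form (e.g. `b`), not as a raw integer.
off 0x02: read 93 80 as big → 0x9380
  op=0x9380>>10=0x24 ⇒ decr (R)
  rd: (w>>7)&0x7=0x7 → m

m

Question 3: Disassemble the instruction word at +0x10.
rts

@+10  big-endian(30 00) = 0x3000
  op=0x3000>>10=0xc ⇒ rts (N)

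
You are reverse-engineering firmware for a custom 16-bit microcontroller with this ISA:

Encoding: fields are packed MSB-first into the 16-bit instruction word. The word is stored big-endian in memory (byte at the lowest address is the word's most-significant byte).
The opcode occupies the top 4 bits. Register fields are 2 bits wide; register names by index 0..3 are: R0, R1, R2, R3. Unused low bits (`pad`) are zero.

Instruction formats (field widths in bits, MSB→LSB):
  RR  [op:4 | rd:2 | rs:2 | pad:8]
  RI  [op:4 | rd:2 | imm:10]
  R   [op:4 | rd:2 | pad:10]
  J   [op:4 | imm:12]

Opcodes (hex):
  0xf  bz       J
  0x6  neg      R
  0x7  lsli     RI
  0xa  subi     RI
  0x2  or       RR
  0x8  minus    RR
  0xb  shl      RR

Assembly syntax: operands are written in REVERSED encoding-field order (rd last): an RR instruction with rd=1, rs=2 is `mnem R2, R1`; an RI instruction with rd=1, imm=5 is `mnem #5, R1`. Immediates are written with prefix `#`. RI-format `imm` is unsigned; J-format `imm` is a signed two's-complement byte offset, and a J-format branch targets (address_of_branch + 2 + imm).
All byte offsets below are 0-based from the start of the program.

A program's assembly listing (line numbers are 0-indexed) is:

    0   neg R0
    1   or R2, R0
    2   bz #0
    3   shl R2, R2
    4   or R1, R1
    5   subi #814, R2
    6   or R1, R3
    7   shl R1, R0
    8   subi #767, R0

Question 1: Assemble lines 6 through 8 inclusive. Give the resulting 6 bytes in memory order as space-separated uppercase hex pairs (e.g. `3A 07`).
2D 00 B1 00 A2 FF

6. or fields op=0x2:4|rd=3:2|rs=1:2|pad=0:8 → word 2d00h → 2d 00
7. shl fields op=0xb:4|rd=0:2|rs=1:2|pad=0:8 → word b100h → b1 00
8. subi fields op=0xa:4|rd=0:2|imm=767:10 → word a2ffh → a2 ff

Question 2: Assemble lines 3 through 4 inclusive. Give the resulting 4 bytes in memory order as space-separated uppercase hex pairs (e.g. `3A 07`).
line 3 (shl): pack op=0xb:4|rd=2:2|rs=2:2|pad=0:8 = 0xba00; big→ ba 00
line 4 (or): pack op=0x2:4|rd=1:2|rs=1:2|pad=0:8 = 0x2500; big→ 25 00

BA 00 25 00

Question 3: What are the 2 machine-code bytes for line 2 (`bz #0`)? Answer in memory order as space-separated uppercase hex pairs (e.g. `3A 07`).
F0 00

L2: bz op=0xf:4|imm=0:12 ⇒ 0xf000 ⇒ big f0 00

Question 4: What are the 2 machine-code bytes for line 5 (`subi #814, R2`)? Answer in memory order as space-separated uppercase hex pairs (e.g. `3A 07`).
AB 2E

line 5 (subi): pack op=0xa:4|rd=2:2|imm=814:10 = 0xab2e; big→ ab 2e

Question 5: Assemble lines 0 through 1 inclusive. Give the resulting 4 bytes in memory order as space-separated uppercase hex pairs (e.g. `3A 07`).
line 0 (neg): pack op=0x6:4|rd=0:2|pad=0:10 = 0x6000; big→ 60 00
line 1 (or): pack op=0x2:4|rd=0:2|rs=2:2|pad=0:8 = 0x2200; big→ 22 00

60 00 22 00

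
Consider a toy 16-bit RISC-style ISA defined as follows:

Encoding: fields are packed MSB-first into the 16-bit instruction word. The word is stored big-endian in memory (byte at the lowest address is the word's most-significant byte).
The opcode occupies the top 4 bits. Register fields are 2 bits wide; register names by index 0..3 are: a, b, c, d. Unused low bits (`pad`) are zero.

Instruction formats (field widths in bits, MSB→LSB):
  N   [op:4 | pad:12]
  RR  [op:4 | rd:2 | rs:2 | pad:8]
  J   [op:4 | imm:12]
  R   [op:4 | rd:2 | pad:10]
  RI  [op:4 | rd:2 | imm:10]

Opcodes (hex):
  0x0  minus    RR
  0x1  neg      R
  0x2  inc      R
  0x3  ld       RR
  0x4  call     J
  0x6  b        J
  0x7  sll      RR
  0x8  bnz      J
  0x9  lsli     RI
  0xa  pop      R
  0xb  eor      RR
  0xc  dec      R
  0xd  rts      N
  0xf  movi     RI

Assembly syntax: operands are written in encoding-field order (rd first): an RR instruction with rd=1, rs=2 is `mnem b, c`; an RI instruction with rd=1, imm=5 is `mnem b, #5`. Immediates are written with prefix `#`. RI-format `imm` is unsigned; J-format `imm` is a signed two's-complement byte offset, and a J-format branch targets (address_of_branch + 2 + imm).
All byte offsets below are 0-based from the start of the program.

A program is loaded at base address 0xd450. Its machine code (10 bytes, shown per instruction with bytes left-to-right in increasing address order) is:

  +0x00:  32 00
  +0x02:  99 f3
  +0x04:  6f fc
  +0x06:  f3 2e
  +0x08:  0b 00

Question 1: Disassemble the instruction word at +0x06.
+0x06: f3 2e ⇒ word 0xf32e (big)
  op=0xf32e>>12=0xf ⇒ movi (RI)
  [11:10] rd=0 = a
  [9:0] imm=814 = #814

movi a, #814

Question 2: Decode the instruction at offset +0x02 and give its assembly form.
lsli c, #499

off 0x02: read 99 f3 as big → 0x99f3
  op=0x99f3>>12=0x9 ⇒ lsli (RI)
  rd: (w>>10)&0x3=0x2 → c
  imm: (w>>0)&0x3ff=0x1f3 → #499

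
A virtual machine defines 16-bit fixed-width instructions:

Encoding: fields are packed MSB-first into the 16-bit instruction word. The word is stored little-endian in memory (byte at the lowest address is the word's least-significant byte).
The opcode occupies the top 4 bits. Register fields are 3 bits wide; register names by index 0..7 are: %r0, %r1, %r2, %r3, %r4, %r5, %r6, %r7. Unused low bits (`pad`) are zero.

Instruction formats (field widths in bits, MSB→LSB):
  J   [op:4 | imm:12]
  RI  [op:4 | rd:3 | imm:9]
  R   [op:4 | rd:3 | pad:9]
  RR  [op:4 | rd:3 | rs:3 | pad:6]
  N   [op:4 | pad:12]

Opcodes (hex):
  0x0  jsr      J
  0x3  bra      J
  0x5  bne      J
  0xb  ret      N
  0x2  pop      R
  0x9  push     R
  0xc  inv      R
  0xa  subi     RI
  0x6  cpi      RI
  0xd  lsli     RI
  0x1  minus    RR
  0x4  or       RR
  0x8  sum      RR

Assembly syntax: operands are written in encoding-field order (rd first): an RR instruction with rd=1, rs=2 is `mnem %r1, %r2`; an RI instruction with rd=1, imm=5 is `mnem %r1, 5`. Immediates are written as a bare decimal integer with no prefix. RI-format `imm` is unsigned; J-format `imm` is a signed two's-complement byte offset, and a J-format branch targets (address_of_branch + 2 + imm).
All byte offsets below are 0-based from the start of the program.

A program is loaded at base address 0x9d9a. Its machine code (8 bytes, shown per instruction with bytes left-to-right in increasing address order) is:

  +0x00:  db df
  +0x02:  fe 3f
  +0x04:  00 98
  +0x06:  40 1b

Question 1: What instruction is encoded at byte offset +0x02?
bra -2

[02] fe 3f → 0x3ffe
  op=0x3ffe>>12=0x3 ⇒ bra (J)
  imm: (w>>0)&0xfff=0xffe (s12→-2) → -2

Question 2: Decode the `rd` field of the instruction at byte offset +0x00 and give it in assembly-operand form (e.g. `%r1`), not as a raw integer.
@+00  little-endian(db df) = 0xdfdb
  top 4b → 0xd → lsli [RI]
  rd@[11:9]=0x7 ⇒ %r7
  imm@[8:0]=0x1db ⇒ 475

%r7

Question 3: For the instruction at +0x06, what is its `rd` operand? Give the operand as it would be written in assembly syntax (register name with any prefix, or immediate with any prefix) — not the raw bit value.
+0x06: 40 1b ⇒ word 0x1b40 (little)
  opcode bits[15:12]=0x1: minus/RR
  rd@[11:9]=0x5 ⇒ %r5
  rs@[8:6]=0x5 ⇒ %r5

%r5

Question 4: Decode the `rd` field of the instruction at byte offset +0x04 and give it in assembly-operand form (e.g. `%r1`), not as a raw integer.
+0x04: 00 98 ⇒ word 0x9800 (little)
  op=0x9800>>12=0x9 ⇒ push (R)
  [11:9] rd=4 = %r4

%r4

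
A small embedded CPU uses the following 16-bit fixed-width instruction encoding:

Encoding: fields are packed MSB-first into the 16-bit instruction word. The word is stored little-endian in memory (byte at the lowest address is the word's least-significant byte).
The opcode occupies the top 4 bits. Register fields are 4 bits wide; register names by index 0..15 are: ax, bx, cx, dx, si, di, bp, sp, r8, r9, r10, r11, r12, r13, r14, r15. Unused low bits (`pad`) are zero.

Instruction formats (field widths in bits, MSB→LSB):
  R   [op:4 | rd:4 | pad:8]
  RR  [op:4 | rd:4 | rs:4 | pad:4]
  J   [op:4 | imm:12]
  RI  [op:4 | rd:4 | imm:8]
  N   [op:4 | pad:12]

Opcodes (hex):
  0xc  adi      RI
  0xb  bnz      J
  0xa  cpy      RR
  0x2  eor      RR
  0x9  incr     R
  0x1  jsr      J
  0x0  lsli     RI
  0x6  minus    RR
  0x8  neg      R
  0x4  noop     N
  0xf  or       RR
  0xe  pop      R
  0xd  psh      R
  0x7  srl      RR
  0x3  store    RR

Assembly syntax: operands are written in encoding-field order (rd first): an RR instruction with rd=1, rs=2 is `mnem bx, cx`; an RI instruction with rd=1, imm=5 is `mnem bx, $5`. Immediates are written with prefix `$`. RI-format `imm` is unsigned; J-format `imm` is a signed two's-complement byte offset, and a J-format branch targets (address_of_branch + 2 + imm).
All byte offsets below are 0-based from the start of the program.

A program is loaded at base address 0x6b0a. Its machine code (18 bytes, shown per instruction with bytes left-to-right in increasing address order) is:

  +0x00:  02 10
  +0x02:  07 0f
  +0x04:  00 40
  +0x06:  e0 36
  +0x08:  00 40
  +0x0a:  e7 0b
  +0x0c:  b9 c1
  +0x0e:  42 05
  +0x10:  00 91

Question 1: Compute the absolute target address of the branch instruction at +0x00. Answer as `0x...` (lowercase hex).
0x6b0e

[00] 02 10 → 0x1002
  opcode bits[15:12]=0x1: jsr/J
  imm@[11:0]=0x2 ⇒ $2
  target = base 0x6b0a + off 0x00 + 2 + imm 2 = 0x6b0e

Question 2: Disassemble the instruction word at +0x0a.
+0x0a: e7 0b ⇒ word 0x0be7 (little)
  op=0x0be7>>12=0x0 ⇒ lsli (RI)
  rd@[11:8]=0xb ⇒ r11
  imm@[7:0]=0xe7 ⇒ $231

lsli r11, $231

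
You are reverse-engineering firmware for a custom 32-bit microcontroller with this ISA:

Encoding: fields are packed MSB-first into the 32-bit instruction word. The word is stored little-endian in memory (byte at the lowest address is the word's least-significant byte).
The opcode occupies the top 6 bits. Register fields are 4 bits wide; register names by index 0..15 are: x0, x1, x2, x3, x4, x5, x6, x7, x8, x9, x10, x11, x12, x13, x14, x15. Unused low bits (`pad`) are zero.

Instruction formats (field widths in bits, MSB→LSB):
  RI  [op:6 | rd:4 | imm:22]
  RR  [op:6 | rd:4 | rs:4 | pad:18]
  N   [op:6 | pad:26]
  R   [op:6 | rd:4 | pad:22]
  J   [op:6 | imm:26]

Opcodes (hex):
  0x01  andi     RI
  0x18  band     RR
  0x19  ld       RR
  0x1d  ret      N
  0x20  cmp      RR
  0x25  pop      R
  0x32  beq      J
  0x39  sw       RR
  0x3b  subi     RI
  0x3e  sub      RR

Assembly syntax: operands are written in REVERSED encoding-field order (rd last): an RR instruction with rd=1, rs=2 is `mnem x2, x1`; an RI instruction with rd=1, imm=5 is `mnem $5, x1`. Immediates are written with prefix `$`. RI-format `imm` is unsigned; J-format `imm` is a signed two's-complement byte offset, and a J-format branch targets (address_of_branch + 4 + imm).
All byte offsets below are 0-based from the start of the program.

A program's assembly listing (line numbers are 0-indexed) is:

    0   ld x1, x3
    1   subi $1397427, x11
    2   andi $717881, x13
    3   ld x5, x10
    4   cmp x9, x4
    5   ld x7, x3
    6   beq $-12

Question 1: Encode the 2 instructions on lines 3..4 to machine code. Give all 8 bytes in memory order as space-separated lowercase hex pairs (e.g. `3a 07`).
00 00 94 66 00 00 24 81

line 3 (ld): pack op=0x19:6|rd=10:4|rs=5:4|pad=0:18 = 0x66940000; little→ 00 00 94 66
line 4 (cmp): pack op=0x20:6|rd=4:4|rs=9:4|pad=0:18 = 0x81240000; little→ 00 00 24 81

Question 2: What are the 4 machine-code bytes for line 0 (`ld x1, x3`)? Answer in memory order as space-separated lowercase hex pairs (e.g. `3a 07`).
line 0 (ld): pack op=0x19:6|rd=3:4|rs=1:4|pad=0:18 = 0x64c40000; little→ 00 00 c4 64

00 00 c4 64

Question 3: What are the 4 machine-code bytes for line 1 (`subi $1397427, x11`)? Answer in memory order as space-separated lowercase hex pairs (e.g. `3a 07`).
1. subi fields op=0x3b:6|rd=11:4|imm=1397427:22 → word eed552b3h → b3 52 d5 ee

b3 52 d5 ee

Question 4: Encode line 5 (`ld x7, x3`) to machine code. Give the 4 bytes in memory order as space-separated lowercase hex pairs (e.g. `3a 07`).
00 00 dc 64

5. ld fields op=0x19:6|rd=3:4|rs=7:4|pad=0:18 → word 64dc0000h → 00 00 dc 64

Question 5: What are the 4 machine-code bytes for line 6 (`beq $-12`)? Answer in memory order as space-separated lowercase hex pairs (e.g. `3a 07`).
line 6 (beq): pack op=0x32:6|imm=-12:26 = 0xcbfffff4; little→ f4 ff ff cb

f4 ff ff cb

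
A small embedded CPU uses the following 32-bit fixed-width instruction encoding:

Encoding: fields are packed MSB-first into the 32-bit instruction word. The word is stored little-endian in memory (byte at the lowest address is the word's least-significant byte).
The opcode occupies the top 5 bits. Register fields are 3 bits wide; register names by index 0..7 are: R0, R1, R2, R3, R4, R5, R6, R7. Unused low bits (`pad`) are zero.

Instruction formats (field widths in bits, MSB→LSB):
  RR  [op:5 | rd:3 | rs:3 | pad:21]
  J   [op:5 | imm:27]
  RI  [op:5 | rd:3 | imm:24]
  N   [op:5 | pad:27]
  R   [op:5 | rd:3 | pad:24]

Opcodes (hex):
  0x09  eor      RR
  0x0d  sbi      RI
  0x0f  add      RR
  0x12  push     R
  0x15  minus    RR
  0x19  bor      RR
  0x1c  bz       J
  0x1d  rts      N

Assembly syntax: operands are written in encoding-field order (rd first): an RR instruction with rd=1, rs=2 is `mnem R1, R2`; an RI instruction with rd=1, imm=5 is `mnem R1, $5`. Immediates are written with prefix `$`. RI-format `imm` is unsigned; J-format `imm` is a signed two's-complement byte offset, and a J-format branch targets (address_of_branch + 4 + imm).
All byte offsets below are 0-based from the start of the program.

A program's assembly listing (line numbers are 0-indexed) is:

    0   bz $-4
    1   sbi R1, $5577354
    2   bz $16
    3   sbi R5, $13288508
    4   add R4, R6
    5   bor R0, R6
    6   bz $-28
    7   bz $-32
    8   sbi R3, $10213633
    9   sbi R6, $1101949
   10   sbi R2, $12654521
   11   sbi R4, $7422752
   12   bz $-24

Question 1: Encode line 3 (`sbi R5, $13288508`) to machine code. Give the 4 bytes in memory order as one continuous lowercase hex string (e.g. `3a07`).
3cc4ca6d

line 3 (sbi): pack op=0xd:5|rd=5:3|imm=13288508:24 = 0x6dcac43c; little→ 3c c4 ca 6d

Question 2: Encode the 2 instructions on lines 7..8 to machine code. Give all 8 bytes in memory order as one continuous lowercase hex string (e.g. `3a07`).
line 7 (bz): pack op=0x1c:5|imm=-32:27 = 0xe7ffffe0; little→ e0 ff ff e7
line 8 (sbi): pack op=0xd:5|rd=3:3|imm=10213633:24 = 0x6b9bd901; little→ 01 d9 9b 6b

e0ffffe701d99b6b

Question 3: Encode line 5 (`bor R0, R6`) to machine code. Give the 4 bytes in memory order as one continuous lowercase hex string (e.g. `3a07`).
0000c0c8

5. bor fields op=0x19:5|rd=0:3|rs=6:3|pad=0:21 → word c8c00000h → 00 00 c0 c8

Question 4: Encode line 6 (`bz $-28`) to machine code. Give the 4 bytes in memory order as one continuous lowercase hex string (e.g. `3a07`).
line 6 (bz): pack op=0x1c:5|imm=-28:27 = 0xe7ffffe4; little→ e4 ff ff e7

e4ffffe7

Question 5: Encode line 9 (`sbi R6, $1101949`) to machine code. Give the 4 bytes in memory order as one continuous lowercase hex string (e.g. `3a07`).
7dd0106e

line 9 (sbi): pack op=0xd:5|rd=6:3|imm=1101949:24 = 0x6e10d07d; little→ 7d d0 10 6e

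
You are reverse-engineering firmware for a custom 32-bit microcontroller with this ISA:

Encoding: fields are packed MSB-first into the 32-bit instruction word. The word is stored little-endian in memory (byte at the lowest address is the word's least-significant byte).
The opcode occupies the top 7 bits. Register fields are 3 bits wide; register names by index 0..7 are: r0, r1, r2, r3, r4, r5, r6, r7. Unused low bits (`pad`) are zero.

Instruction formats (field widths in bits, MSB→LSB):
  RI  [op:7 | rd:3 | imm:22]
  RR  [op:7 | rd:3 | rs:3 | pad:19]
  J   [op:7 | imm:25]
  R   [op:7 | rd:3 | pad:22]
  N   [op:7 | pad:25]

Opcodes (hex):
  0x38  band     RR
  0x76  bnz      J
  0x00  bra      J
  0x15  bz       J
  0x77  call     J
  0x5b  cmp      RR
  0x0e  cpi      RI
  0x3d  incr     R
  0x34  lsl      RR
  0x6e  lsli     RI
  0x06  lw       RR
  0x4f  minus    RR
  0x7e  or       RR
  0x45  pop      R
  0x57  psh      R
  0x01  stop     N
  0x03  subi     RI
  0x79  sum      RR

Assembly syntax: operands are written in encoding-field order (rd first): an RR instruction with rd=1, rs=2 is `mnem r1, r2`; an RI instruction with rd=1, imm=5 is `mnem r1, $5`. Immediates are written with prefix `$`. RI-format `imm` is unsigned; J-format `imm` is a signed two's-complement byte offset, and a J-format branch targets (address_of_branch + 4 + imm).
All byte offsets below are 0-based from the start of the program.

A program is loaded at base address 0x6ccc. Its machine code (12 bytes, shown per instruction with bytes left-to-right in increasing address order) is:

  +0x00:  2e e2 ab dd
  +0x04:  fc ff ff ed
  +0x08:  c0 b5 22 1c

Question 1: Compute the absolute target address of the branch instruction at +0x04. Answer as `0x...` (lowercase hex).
@+04  little-endian(fc ff ff ed) = 0xedfffffc
  opcode bits[31:25]=0x76: bnz/J
  imm@[24:0]=0x1fffffc (s25→-4) ⇒ $-4
  target = base 0x6ccc + off 0x04 + 4 + imm -4 = 0x6cd0

0x6cd0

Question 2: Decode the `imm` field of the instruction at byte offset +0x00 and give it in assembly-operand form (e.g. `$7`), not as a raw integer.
@+00  little-endian(2e e2 ab dd) = 0xddabe22e
  op=0xddabe22e>>25=0x6e ⇒ lsli (RI)
  rd@[24:22]=0x6 ⇒ r6
  imm@[21:0]=0x2be22e ⇒ $2875950

$2875950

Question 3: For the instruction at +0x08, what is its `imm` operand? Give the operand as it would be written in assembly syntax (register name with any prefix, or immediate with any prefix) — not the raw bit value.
+0x08: c0 b5 22 1c ⇒ word 0x1c22b5c0 (little)
  top 7b → 0xe → cpi [RI]
  rd@[24:22]=0x0 ⇒ r0
  imm@[21:0]=0x22b5c0 ⇒ $2274752

$2274752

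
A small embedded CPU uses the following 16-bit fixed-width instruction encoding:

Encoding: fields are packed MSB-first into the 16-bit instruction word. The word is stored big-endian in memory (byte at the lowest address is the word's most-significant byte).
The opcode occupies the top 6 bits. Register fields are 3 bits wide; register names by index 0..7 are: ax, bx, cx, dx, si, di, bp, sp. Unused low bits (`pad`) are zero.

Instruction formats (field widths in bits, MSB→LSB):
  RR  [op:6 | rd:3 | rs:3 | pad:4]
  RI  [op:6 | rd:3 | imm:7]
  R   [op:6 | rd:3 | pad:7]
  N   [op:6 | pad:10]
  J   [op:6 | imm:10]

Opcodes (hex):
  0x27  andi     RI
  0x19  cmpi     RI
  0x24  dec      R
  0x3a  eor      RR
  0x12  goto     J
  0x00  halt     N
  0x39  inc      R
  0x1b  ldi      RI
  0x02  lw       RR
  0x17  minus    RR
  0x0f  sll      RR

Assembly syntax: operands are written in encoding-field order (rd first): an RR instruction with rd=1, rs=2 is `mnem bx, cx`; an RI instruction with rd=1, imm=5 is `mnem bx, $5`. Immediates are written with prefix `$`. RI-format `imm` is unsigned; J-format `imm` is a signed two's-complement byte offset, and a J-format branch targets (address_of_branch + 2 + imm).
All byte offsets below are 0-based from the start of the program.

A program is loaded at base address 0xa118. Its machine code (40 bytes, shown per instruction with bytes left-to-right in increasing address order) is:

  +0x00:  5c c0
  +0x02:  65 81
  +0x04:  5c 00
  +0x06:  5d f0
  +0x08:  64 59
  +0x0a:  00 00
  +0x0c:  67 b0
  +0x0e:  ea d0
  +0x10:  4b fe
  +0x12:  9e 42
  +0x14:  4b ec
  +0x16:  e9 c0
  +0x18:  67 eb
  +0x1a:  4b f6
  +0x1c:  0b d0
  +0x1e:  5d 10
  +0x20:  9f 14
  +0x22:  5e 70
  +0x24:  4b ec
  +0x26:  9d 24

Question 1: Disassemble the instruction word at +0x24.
+0x24: 4b ec ⇒ word 0x4bec (big)
  top 6b → 0x12 → goto [J]
  [9:0] imm=1004 (s10→-20) = $-20

goto $-20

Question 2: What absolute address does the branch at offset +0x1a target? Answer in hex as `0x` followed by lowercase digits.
0xa12a

@+1a  big-endian(4b f6) = 0x4bf6
  top 6b → 0x12 → goto [J]
  imm@[9:0]=0x3f6 (s10→-10) ⇒ $-10
  target = base 0xa118 + off 0x1a + 2 + imm -10 = 0xa12a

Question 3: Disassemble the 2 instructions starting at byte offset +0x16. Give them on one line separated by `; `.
eor dx, si; cmpi sp, $107

off 0x16: read e9 c0 as big → 0xe9c0
  top 6b → 0x3a → eor [RR]
  [9:7] rd=3 = dx
  [6:4] rs=4 = si
off 0x18: read 67 eb as big → 0x67eb
  top 6b → 0x19 → cmpi [RI]
  [9:7] rd=7 = sp
  [6:0] imm=107 = $107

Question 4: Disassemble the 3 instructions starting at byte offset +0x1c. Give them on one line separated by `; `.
lw sp, di; minus cx, bx; andi bp, $20

off 0x1c: read 0b d0 as big → 0x0bd0
  op=0x0bd0>>10=0x2 ⇒ lw (RR)
  rd@[9:7]=0x7 ⇒ sp
  rs@[6:4]=0x5 ⇒ di
off 0x1e: read 5d 10 as big → 0x5d10
  op=0x5d10>>10=0x17 ⇒ minus (RR)
  rd@[9:7]=0x2 ⇒ cx
  rs@[6:4]=0x1 ⇒ bx
off 0x20: read 9f 14 as big → 0x9f14
  op=0x9f14>>10=0x27 ⇒ andi (RI)
  rd@[9:7]=0x6 ⇒ bp
  imm@[6:0]=0x14 ⇒ $20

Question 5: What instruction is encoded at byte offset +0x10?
+0x10: 4b fe ⇒ word 0x4bfe (big)
  op=0x4bfe>>10=0x12 ⇒ goto (J)
  imm: (w>>0)&0x3ff=0x3fe (s10→-2) → $-2

goto $-2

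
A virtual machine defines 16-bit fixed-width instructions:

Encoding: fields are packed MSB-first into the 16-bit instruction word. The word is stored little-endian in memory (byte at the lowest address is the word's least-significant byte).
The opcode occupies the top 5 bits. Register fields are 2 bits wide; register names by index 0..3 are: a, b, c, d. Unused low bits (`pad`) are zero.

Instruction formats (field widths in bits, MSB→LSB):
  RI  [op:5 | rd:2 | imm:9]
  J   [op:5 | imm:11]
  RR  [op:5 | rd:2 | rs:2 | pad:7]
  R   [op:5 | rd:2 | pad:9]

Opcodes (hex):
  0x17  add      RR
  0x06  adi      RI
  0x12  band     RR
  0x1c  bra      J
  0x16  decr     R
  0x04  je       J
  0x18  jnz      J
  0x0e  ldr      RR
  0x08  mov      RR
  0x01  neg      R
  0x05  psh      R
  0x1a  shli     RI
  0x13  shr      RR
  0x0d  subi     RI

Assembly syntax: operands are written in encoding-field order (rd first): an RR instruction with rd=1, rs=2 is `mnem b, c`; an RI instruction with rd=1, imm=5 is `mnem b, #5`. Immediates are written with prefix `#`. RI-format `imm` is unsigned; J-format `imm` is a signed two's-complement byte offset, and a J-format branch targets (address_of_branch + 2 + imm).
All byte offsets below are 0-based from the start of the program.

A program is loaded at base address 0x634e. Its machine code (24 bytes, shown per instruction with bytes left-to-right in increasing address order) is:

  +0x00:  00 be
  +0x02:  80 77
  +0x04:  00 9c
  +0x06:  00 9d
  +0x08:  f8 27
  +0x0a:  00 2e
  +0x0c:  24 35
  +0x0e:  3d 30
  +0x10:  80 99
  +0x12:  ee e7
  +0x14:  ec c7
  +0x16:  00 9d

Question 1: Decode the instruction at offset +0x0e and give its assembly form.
adi a, #61

[0e] 3d 30 → 0x303d
  opcode bits[15:11]=0x6: adi/RI
  [10:9] rd=0 = a
  [8:0] imm=61 = #61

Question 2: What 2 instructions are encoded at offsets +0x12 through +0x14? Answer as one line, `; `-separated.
bra #-18; jnz #-20

@+12  little-endian(ee e7) = 0xe7ee
  opcode bits[15:11]=0x1c: bra/J
  imm: (w>>0)&0x7ff=0x7ee (s11→-18) → #-18
@+14  little-endian(ec c7) = 0xc7ec
  opcode bits[15:11]=0x18: jnz/J
  imm: (w>>0)&0x7ff=0x7ec (s11→-20) → #-20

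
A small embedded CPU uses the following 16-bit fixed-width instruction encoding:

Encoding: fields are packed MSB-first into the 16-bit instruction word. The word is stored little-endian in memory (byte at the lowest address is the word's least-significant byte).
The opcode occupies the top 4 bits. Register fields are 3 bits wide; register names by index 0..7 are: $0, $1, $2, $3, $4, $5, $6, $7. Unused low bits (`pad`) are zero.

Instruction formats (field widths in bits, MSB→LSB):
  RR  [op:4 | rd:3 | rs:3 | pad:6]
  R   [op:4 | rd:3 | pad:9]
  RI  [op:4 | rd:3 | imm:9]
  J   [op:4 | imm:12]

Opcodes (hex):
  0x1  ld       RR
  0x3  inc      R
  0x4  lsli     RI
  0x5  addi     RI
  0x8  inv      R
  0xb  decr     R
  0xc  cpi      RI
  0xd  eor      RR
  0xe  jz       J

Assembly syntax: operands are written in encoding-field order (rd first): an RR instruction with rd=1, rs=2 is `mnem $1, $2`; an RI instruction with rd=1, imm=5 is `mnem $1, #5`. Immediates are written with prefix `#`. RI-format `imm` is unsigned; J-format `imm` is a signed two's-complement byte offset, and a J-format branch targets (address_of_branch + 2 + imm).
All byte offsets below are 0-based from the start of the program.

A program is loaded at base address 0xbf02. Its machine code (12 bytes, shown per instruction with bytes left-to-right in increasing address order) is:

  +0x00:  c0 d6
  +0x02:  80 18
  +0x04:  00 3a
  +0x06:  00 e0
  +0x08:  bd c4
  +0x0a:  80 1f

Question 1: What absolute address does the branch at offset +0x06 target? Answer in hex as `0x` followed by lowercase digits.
0xbf0a

@+06  little-endian(00 e0) = 0xe000
  opcode bits[15:12]=0xe: jz/J
  [11:0] imm=0 = #0
  target = base 0xbf02 + off 0x06 + 2 + imm 0 = 0xbf0a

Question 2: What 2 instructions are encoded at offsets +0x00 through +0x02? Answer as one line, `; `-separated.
eor $3, $3; ld $4, $2

@+00  little-endian(c0 d6) = 0xd6c0
  opcode bits[15:12]=0xd: eor/RR
  [11:9] rd=3 = $3
  [8:6] rs=3 = $3
@+02  little-endian(80 18) = 0x1880
  opcode bits[15:12]=0x1: ld/RR
  [11:9] rd=4 = $4
  [8:6] rs=2 = $2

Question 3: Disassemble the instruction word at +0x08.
+0x08: bd c4 ⇒ word 0xc4bd (little)
  opcode bits[15:12]=0xc: cpi/RI
  [11:9] rd=2 = $2
  [8:0] imm=189 = #189

cpi $2, #189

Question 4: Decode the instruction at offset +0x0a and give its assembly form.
ld $7, $6

off 0x0a: read 80 1f as little → 0x1f80
  top 4b → 0x1 → ld [RR]
  rd@[11:9]=0x7 ⇒ $7
  rs@[8:6]=0x6 ⇒ $6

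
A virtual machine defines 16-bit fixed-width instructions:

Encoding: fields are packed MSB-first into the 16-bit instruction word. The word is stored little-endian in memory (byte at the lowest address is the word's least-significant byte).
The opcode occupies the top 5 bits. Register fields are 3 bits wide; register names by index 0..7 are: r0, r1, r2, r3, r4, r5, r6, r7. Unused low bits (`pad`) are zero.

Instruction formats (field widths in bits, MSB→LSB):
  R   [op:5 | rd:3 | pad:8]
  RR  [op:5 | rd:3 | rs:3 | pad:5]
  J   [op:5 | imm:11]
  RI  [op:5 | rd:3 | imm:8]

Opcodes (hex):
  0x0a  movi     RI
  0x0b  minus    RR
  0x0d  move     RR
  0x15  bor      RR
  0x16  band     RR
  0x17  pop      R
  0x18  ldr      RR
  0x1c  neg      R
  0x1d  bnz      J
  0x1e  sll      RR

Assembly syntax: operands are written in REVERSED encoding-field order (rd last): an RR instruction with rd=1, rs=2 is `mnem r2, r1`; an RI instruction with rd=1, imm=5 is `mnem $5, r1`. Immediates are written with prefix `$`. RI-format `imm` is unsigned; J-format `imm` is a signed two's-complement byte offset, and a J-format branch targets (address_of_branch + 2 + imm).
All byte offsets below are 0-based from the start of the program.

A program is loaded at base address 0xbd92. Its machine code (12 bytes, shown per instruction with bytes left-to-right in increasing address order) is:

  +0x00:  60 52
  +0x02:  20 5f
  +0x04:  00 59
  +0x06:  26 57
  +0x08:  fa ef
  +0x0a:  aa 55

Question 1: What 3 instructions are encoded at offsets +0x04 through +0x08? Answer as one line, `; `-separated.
minus r0, r1; movi $38, r7; bnz $-6

+0x04: 00 59 ⇒ word 0x5900 (little)
  op=0x5900>>11=0xb ⇒ minus (RR)
  rd: (w>>8)&0x7=0x1 → r1
  rs: (w>>5)&0x7=0x0 → r0
+0x06: 26 57 ⇒ word 0x5726 (little)
  op=0x5726>>11=0xa ⇒ movi (RI)
  rd: (w>>8)&0x7=0x7 → r7
  imm: (w>>0)&0xff=0x26 → $38
+0x08: fa ef ⇒ word 0xeffa (little)
  op=0xeffa>>11=0x1d ⇒ bnz (J)
  imm: (w>>0)&0x7ff=0x7fa (s11→-6) → $-6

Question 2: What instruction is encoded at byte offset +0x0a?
movi $170, r5

+0x0a: aa 55 ⇒ word 0x55aa (little)
  top 5b → 0xa → movi [RI]
  rd@[10:8]=0x5 ⇒ r5
  imm@[7:0]=0xaa ⇒ $170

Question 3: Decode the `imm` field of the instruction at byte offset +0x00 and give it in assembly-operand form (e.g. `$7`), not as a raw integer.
off 0x00: read 60 52 as little → 0x5260
  op=0x5260>>11=0xa ⇒ movi (RI)
  [10:8] rd=2 = r2
  [7:0] imm=96 = $96

$96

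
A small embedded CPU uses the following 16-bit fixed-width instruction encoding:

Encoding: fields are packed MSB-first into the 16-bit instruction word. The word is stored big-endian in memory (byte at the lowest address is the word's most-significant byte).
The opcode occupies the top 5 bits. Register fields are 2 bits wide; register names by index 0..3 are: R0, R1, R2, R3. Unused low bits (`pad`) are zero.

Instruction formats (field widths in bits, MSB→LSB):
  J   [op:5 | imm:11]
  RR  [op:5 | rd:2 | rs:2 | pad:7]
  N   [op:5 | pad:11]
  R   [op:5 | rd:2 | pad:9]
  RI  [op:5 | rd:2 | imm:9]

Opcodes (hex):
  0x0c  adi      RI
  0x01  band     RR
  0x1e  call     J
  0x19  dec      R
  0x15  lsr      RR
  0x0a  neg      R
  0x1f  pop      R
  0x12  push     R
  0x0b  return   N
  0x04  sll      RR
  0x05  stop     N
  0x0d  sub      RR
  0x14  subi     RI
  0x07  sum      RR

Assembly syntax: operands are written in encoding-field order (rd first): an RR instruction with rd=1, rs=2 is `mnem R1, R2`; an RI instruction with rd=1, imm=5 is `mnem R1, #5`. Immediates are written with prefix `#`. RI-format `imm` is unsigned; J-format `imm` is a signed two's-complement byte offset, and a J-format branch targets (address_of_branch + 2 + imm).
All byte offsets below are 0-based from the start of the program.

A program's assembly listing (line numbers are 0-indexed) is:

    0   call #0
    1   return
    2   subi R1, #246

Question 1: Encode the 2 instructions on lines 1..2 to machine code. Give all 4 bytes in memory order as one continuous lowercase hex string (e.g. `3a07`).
line 1 (return): pack op=0xb:5|pad=0:11 = 0x5800; big→ 58 00
line 2 (subi): pack op=0x14:5|rd=1:2|imm=246:9 = 0xa2f6; big→ a2 f6

5800a2f6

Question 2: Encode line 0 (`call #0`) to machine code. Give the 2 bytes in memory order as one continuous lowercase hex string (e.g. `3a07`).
f000

line 0 (call): pack op=0x1e:5|imm=0:11 = 0xf000; big→ f0 00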